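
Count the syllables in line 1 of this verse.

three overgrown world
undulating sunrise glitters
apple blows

Line 1: "three overgrown world": 1+3+1 = 5

5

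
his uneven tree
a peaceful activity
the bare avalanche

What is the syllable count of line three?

5

Line three: "the bare avalanche": 1+1+3 = 5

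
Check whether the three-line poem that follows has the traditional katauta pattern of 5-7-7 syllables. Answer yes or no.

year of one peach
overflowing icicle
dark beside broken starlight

No

Line 1: year(1) + of(1) + one(1) + peach(1) = 4 (expected 5)
Line 2: overflowing(4) + icicle(3) = 7 ✓
Line 3: dark(1) + beside(2) + broken(2) + starlight(2) = 7 ✓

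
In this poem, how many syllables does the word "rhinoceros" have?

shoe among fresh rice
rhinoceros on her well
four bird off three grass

4

"rhinoceros" has 4 syllables.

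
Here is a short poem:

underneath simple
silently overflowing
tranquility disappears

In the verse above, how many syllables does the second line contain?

7

The second line: silently(3) + overflowing(4) = 7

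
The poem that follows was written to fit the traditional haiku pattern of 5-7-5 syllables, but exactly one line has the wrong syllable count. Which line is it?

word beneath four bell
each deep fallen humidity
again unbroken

Line 1: word (1), beneath (2), four (1), bell (1) → 5 ✓
Line 2: each (1), deep (1), fallen (2), humidity (4) → 8 (expected 7)
Line 3: again (2), unbroken (3) → 5 ✓

Line 2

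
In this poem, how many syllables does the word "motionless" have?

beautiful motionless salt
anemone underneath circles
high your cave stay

3

"motionless" has 3 syllables.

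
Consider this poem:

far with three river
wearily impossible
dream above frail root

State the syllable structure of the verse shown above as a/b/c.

Line 1: far (1), with (1), three (1), river (2) → 5
Line 2: wearily (3), impossible (4) → 7
Line 3: dream (1), above (2), frail (1), root (1) → 5

5/7/5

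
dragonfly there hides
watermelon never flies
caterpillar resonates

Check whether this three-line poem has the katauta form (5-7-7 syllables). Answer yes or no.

Line 1: dragonfly(3) + there(1) + hides(1) = 5 ✓
Line 2: watermelon(4) + never(2) + flies(1) = 7 ✓
Line 3: caterpillar(4) + resonates(3) = 7 ✓

Yes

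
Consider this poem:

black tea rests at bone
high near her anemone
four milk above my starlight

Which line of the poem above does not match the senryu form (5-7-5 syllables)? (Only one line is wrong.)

Line 1: black (1), tea (1), rests (1), at (1), bone (1) → 5 ✓
Line 2: high (1), near (1), her (1), anemone (4) → 7 ✓
Line 3: four (1), milk (1), above (2), my (1), starlight (2) → 7 (expected 5)

Line 3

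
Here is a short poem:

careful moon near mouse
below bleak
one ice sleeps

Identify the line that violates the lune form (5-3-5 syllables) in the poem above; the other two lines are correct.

Line 3

Line 1: careful (2), moon (1), near (1), mouse (1) → 5 ✓
Line 2: below (2), bleak (1) → 3 ✓
Line 3: one (1), ice (1), sleeps (1) → 3 (expected 5)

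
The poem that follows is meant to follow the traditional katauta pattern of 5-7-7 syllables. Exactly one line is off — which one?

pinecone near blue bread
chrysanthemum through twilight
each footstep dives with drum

Line 1: "pinecone near blue bread": 2+1+1+1 = 5 ✓
Line 2: "chrysanthemum through twilight": 4+1+2 = 7 ✓
Line 3: "each footstep dives with drum": 1+2+1+1+1 = 6 (expected 7)

The third line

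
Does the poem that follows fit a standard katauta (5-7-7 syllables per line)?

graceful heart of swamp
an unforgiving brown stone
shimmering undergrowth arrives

Line 1: graceful (2), heart (1), of (1), swamp (1) → 5 ✓
Line 2: an (1), unforgiving (4), brown (1), stone (1) → 7 ✓
Line 3: shimmering (3), undergrowth (3), arrives (2) → 8 (expected 7)

No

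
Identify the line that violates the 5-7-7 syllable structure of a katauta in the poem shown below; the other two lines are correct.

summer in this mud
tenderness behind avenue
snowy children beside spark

The second line

Line 1: summer(2) + in(1) + this(1) + mud(1) = 5 ✓
Line 2: tenderness(3) + behind(2) + avenue(3) = 8 (expected 7)
Line 3: snowy(2) + children(2) + beside(2) + spark(1) = 7 ✓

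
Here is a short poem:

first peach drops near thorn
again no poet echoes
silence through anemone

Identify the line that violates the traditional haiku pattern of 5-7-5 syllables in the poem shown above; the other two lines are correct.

Line 1: first(1) + peach(1) + drops(1) + near(1) + thorn(1) = 5 ✓
Line 2: again(2) + no(1) + poet(2) + echoes(2) = 7 ✓
Line 3: silence(2) + through(1) + anemone(4) = 7 (expected 5)

Line 3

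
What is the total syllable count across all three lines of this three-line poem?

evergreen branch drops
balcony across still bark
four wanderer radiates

19

Line 1: evergreen(3) + branch(1) + drops(1) = 5
Line 2: balcony(3) + across(2) + still(1) + bark(1) = 7
Line 3: four(1) + wanderer(3) + radiates(3) = 7
Total: 5 + 7 + 7 = 19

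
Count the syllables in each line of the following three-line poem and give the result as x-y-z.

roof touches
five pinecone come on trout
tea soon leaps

3-6-3

Line 1: roof(1) + touches(2) = 3
Line 2: five(1) + pinecone(2) + come(1) + on(1) + trout(1) = 6
Line 3: tea(1) + soon(1) + leaps(1) = 3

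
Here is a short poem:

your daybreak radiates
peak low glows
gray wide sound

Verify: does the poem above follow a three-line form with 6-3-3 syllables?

Yes

Line 1: your (1), daybreak (2), radiates (3) → 6 ✓
Line 2: peak (1), low (1), glows (1) → 3 ✓
Line 3: gray (1), wide (1), sound (1) → 3 ✓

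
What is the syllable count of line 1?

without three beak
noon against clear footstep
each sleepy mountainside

4

Line 1: without(2) + three(1) + beak(1) = 4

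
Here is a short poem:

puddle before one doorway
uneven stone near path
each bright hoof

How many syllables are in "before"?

2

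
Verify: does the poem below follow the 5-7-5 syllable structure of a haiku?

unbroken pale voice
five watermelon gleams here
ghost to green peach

No

Line 1: "unbroken pale voice": 3+1+1 = 5 ✓
Line 2: "five watermelon gleams here": 1+4+1+1 = 7 ✓
Line 3: "ghost to green peach": 1+1+1+1 = 4 (expected 5)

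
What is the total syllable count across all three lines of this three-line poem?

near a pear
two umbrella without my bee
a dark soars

14

Line 1: "near a pear": 1+1+1 = 3
Line 2: "two umbrella without my bee": 1+3+2+1+1 = 8
Line 3: "a dark soars": 1+1+1 = 3
Total: 3 + 8 + 3 = 14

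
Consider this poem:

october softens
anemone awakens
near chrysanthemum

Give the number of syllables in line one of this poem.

5

Line one: october (3), softens (2) → 5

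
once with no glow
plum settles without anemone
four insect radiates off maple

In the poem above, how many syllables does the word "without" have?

2

"without" has 2 syllables.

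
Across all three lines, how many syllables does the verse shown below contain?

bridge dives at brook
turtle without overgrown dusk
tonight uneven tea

Line 1: "bridge dives at brook": 1+1+1+1 = 4
Line 2: "turtle without overgrown dusk": 2+2+3+1 = 8
Line 3: "tonight uneven tea": 2+3+1 = 6
Total: 4 + 8 + 6 = 18

18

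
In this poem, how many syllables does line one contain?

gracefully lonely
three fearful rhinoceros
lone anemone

Line one: gracefully (3), lonely (2) → 5

5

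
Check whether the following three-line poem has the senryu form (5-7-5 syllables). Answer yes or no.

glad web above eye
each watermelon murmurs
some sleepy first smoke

Yes

Line 1: "glad web above eye": 1+1+2+1 = 5 ✓
Line 2: "each watermelon murmurs": 1+4+2 = 7 ✓
Line 3: "some sleepy first smoke": 1+2+1+1 = 5 ✓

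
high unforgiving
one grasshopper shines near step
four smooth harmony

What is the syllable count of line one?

5

Line one: "high unforgiving": 1+4 = 5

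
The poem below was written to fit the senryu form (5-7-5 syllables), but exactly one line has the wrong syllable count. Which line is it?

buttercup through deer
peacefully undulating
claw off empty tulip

Line 1: buttercup(3) + through(1) + deer(1) = 5 ✓
Line 2: peacefully(3) + undulating(4) = 7 ✓
Line 3: claw(1) + off(1) + empty(2) + tulip(2) = 6 (expected 5)

The third line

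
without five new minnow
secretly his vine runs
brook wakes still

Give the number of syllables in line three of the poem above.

Line three: brook (1), wakes (1), still (1) → 3

3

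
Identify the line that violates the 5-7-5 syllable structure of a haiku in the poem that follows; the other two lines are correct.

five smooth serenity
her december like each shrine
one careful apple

Line 1

Line 1: "five smooth serenity": 1+1+4 = 6 (expected 5)
Line 2: "her december like each shrine": 1+3+1+1+1 = 7 ✓
Line 3: "one careful apple": 1+2+2 = 5 ✓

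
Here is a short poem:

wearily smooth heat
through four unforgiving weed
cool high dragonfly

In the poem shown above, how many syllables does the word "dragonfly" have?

3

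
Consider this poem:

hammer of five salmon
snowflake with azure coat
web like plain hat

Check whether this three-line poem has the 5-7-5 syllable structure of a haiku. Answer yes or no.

No

Line 1: "hammer of five salmon": 2+1+1+2 = 6 (expected 5)
Line 2: "snowflake with azure coat": 2+1+2+1 = 6 (expected 7)
Line 3: "web like plain hat": 1+1+1+1 = 4 (expected 5)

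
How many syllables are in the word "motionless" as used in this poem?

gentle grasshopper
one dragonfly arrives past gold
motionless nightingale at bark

3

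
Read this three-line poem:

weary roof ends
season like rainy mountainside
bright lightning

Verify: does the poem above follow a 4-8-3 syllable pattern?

Line 1: "weary roof ends": 2+1+1 = 4 ✓
Line 2: "season like rainy mountainside": 2+1+2+3 = 8 ✓
Line 3: "bright lightning": 1+2 = 3 ✓

Yes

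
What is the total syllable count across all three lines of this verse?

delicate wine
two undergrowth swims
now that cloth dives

Line 1: delicate (3), wine (1) → 4
Line 2: two (1), undergrowth (3), swims (1) → 5
Line 3: now (1), that (1), cloth (1), dives (1) → 4
Total: 4 + 5 + 4 = 13

13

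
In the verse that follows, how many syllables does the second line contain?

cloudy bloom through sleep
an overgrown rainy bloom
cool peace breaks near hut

The second line: an(1) + overgrown(3) + rainy(2) + bloom(1) = 7

7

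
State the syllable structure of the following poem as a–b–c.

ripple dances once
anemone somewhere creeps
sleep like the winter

Line 1: ripple(2) + dances(2) + once(1) = 5
Line 2: anemone(4) + somewhere(2) + creeps(1) = 7
Line 3: sleep(1) + like(1) + the(1) + winter(2) = 5

5–7–5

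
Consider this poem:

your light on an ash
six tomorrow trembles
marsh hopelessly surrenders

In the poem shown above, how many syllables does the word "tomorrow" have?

3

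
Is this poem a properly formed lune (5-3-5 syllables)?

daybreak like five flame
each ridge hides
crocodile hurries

Yes

Line 1: daybreak(2) + like(1) + five(1) + flame(1) = 5 ✓
Line 2: each(1) + ridge(1) + hides(1) = 3 ✓
Line 3: crocodile(3) + hurries(2) = 5 ✓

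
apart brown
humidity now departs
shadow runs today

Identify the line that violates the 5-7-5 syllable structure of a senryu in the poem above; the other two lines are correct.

Line 1: "apart brown": 2+1 = 3 (expected 5)
Line 2: "humidity now departs": 4+1+2 = 7 ✓
Line 3: "shadow runs today": 2+1+2 = 5 ✓

Line 1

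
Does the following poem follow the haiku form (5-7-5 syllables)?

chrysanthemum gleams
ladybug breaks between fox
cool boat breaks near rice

Line 1: "chrysanthemum gleams": 4+1 = 5 ✓
Line 2: "ladybug breaks between fox": 3+1+2+1 = 7 ✓
Line 3: "cool boat breaks near rice": 1+1+1+1+1 = 5 ✓

Yes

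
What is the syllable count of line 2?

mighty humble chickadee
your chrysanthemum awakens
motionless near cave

8

Line 2: your(1) + chrysanthemum(4) + awakens(3) = 8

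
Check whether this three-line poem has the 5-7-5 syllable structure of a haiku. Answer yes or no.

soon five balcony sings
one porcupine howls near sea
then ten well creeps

Line 1: soon (1), five (1), balcony (3), sings (1) → 6 (expected 5)
Line 2: one (1), porcupine (3), howls (1), near (1), sea (1) → 7 ✓
Line 3: then (1), ten (1), well (1), creeps (1) → 4 (expected 5)

No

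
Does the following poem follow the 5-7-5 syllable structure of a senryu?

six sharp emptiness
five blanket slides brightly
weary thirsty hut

Line 1: six (1), sharp (1), emptiness (3) → 5 ✓
Line 2: five (1), blanket (2), slides (1), brightly (2) → 6 (expected 7)
Line 3: weary (2), thirsty (2), hut (1) → 5 ✓

No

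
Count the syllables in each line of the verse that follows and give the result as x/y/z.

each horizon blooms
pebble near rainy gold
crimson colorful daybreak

5/6/7

Line 1: each (1), horizon (3), blooms (1) → 5
Line 2: pebble (2), near (1), rainy (2), gold (1) → 6
Line 3: crimson (2), colorful (3), daybreak (2) → 7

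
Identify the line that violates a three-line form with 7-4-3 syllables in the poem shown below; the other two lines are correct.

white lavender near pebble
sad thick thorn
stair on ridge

The second line

Line 1: white(1) + lavender(3) + near(1) + pebble(2) = 7 ✓
Line 2: sad(1) + thick(1) + thorn(1) = 3 (expected 4)
Line 3: stair(1) + on(1) + ridge(1) = 3 ✓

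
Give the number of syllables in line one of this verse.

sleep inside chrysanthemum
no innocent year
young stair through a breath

7

Line one: sleep(1) + inside(2) + chrysanthemum(4) = 7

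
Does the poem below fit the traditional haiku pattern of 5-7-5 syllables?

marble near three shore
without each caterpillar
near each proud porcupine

No

Line 1: "marble near three shore": 2+1+1+1 = 5 ✓
Line 2: "without each caterpillar": 2+1+4 = 7 ✓
Line 3: "near each proud porcupine": 1+1+1+3 = 6 (expected 5)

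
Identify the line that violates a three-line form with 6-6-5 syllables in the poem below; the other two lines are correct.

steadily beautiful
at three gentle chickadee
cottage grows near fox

The second line

Line 1: steadily (3), beautiful (3) → 6 ✓
Line 2: at (1), three (1), gentle (2), chickadee (3) → 7 (expected 6)
Line 3: cottage (2), grows (1), near (1), fox (1) → 5 ✓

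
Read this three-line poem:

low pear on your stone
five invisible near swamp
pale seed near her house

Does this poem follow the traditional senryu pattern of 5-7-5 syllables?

Yes

Line 1: low(1) + pear(1) + on(1) + your(1) + stone(1) = 5 ✓
Line 2: five(1) + invisible(4) + near(1) + swamp(1) = 7 ✓
Line 3: pale(1) + seed(1) + near(1) + her(1) + house(1) = 5 ✓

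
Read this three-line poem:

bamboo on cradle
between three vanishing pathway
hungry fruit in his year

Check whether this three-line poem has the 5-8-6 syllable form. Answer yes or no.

Line 1: bamboo (2), on (1), cradle (2) → 5 ✓
Line 2: between (2), three (1), vanishing (3), pathway (2) → 8 ✓
Line 3: hungry (2), fruit (1), in (1), his (1), year (1) → 6 ✓

Yes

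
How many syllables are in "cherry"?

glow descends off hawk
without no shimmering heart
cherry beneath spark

"cherry" has 2 syllables.

2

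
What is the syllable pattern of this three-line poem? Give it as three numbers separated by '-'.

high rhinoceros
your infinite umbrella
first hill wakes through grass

Line 1: high(1) + rhinoceros(4) = 5
Line 2: your(1) + infinite(3) + umbrella(3) = 7
Line 3: first(1) + hill(1) + wakes(1) + through(1) + grass(1) = 5

5-7-5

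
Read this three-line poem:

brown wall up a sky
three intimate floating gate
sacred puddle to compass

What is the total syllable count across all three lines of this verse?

19

Line 1: brown (1), wall (1), up (1), a (1), sky (1) → 5
Line 2: three (1), intimate (3), floating (2), gate (1) → 7
Line 3: sacred (2), puddle (2), to (1), compass (2) → 7
Total: 5 + 7 + 7 = 19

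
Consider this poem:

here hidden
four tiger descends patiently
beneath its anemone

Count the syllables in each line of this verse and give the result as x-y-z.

Line 1: here(1) + hidden(2) = 3
Line 2: four(1) + tiger(2) + descends(2) + patiently(3) = 8
Line 3: beneath(2) + its(1) + anemone(4) = 7

3-8-7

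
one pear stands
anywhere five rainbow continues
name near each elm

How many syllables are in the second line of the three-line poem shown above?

9

The second line: "anywhere five rainbow continues": 3+1+2+3 = 9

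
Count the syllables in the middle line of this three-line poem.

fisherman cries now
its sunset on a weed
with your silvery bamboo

6

The middle line: its (1), sunset (2), on (1), a (1), weed (1) → 6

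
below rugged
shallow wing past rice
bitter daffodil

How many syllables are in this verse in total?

14

Line 1: below (2), rugged (2) → 4
Line 2: shallow (2), wing (1), past (1), rice (1) → 5
Line 3: bitter (2), daffodil (3) → 5
Total: 4 + 5 + 5 = 14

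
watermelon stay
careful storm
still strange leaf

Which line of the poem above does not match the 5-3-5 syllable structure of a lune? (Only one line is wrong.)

The third line

Line 1: watermelon(4) + stay(1) = 5 ✓
Line 2: careful(2) + storm(1) = 3 ✓
Line 3: still(1) + strange(1) + leaf(1) = 3 (expected 5)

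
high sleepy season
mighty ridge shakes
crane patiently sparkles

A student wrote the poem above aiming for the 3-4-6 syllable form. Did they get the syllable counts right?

No

Line 1: high (1), sleepy (2), season (2) → 5 (expected 3)
Line 2: mighty (2), ridge (1), shakes (1) → 4 ✓
Line 3: crane (1), patiently (3), sparkles (2) → 6 ✓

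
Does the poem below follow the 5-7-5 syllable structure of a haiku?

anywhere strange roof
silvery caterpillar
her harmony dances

No

Line 1: "anywhere strange roof": 3+1+1 = 5 ✓
Line 2: "silvery caterpillar": 3+4 = 7 ✓
Line 3: "her harmony dances": 1+3+2 = 6 (expected 5)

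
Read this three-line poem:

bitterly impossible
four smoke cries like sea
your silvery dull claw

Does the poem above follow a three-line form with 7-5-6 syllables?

Line 1: bitterly(3) + impossible(4) = 7 ✓
Line 2: four(1) + smoke(1) + cries(1) + like(1) + sea(1) = 5 ✓
Line 3: your(1) + silvery(3) + dull(1) + claw(1) = 6 ✓

Yes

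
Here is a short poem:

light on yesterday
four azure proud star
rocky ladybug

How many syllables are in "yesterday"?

"yesterday" has 3 syllables.

3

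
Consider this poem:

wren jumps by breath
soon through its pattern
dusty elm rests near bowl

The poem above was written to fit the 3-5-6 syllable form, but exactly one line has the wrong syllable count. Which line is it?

Line 1: "wren jumps by breath": 1+1+1+1 = 4 (expected 3)
Line 2: "soon through its pattern": 1+1+1+2 = 5 ✓
Line 3: "dusty elm rests near bowl": 2+1+1+1+1 = 6 ✓

The first line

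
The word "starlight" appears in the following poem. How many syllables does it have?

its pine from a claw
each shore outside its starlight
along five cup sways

"starlight" has 2 syllables.

2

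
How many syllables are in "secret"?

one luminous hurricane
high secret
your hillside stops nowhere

2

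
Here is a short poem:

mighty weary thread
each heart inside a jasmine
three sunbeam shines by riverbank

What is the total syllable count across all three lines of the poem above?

20

Line 1: mighty(2) + weary(2) + thread(1) = 5
Line 2: each(1) + heart(1) + inside(2) + a(1) + jasmine(2) = 7
Line 3: three(1) + sunbeam(2) + shines(1) + by(1) + riverbank(3) = 8
Total: 5 + 7 + 8 = 20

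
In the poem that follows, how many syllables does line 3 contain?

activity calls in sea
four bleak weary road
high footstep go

Line 3: high (1), footstep (2), go (1) → 4

4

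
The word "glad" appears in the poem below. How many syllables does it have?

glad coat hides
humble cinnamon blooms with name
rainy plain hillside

1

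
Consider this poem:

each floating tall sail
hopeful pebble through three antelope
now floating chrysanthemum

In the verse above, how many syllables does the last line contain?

The last line: "now floating chrysanthemum": 1+2+4 = 7

7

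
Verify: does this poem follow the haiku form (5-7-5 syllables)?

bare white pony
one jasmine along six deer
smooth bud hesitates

Line 1: bare(1) + white(1) + pony(2) = 4 (expected 5)
Line 2: one(1) + jasmine(2) + along(2) + six(1) + deer(1) = 7 ✓
Line 3: smooth(1) + bud(1) + hesitates(3) = 5 ✓

No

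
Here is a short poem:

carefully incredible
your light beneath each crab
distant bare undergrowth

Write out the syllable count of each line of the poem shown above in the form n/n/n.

7/6/6

Line 1: "carefully incredible": 3+4 = 7
Line 2: "your light beneath each crab": 1+1+2+1+1 = 6
Line 3: "distant bare undergrowth": 2+1+3 = 6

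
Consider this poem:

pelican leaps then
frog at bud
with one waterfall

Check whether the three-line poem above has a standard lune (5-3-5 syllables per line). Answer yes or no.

Yes

Line 1: pelican (3), leaps (1), then (1) → 5 ✓
Line 2: frog (1), at (1), bud (1) → 3 ✓
Line 3: with (1), one (1), waterfall (3) → 5 ✓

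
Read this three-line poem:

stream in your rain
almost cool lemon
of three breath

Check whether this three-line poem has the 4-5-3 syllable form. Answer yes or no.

Yes

Line 1: stream (1), in (1), your (1), rain (1) → 4 ✓
Line 2: almost (2), cool (1), lemon (2) → 5 ✓
Line 3: of (1), three (1), breath (1) → 3 ✓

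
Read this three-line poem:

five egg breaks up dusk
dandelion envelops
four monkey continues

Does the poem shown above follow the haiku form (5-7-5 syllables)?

No

Line 1: "five egg breaks up dusk": 1+1+1+1+1 = 5 ✓
Line 2: "dandelion envelops": 4+3 = 7 ✓
Line 3: "four monkey continues": 1+2+3 = 6 (expected 5)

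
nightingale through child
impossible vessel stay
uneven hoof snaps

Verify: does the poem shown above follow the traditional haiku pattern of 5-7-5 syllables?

Yes

Line 1: "nightingale through child": 3+1+1 = 5 ✓
Line 2: "impossible vessel stay": 4+2+1 = 7 ✓
Line 3: "uneven hoof snaps": 3+1+1 = 5 ✓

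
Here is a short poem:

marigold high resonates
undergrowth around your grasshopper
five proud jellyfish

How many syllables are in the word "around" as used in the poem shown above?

2

"around" has 2 syllables.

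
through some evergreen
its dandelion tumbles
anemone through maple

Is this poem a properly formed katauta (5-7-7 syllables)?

Line 1: "through some evergreen": 1+1+3 = 5 ✓
Line 2: "its dandelion tumbles": 1+4+2 = 7 ✓
Line 3: "anemone through maple": 4+1+2 = 7 ✓

Yes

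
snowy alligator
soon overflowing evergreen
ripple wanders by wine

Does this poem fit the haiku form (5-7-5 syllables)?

Line 1: "snowy alligator": 2+4 = 6 (expected 5)
Line 2: "soon overflowing evergreen": 1+4+3 = 8 (expected 7)
Line 3: "ripple wanders by wine": 2+2+1+1 = 6 (expected 5)

No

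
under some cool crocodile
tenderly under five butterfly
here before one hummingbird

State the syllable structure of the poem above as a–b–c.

Line 1: under (2), some (1), cool (1), crocodile (3) → 7
Line 2: tenderly (3), under (2), five (1), butterfly (3) → 9
Line 3: here (1), before (2), one (1), hummingbird (3) → 7

7–9–7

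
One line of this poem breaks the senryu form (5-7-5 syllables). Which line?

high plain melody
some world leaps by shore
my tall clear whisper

Line 2

Line 1: high(1) + plain(1) + melody(3) = 5 ✓
Line 2: some(1) + world(1) + leaps(1) + by(1) + shore(1) = 5 (expected 7)
Line 3: my(1) + tall(1) + clear(1) + whisper(2) = 5 ✓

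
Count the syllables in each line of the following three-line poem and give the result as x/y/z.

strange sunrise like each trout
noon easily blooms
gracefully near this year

Line 1: strange (1), sunrise (2), like (1), each (1), trout (1) → 6
Line 2: noon (1), easily (3), blooms (1) → 5
Line 3: gracefully (3), near (1), this (1), year (1) → 6

6/5/6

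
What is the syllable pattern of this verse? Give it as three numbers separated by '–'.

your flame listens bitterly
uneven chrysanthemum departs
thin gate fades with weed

Line 1: your (1), flame (1), listens (2), bitterly (3) → 7
Line 2: uneven (3), chrysanthemum (4), departs (2) → 9
Line 3: thin (1), gate (1), fades (1), with (1), weed (1) → 5

7–9–5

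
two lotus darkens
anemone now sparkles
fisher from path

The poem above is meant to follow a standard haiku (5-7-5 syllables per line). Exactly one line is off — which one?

Line 3

Line 1: two(1) + lotus(2) + darkens(2) = 5 ✓
Line 2: anemone(4) + now(1) + sparkles(2) = 7 ✓
Line 3: fisher(2) + from(1) + path(1) = 4 (expected 5)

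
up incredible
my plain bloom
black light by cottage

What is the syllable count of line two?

Line two: my(1) + plain(1) + bloom(1) = 3

3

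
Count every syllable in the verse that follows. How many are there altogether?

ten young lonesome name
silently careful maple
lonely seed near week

17

Line 1: ten(1) + young(1) + lonesome(2) + name(1) = 5
Line 2: silently(3) + careful(2) + maple(2) = 7
Line 3: lonely(2) + seed(1) + near(1) + week(1) = 5
Total: 5 + 7 + 5 = 17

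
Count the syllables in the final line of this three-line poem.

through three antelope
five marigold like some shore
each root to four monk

5

The final line: "each root to four monk": 1+1+1+1+1 = 5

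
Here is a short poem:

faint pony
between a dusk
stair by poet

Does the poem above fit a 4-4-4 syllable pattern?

No

Line 1: faint (1), pony (2) → 3 (expected 4)
Line 2: between (2), a (1), dusk (1) → 4 ✓
Line 3: stair (1), by (1), poet (2) → 4 ✓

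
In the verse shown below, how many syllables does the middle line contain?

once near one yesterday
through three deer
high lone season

The middle line: through(1) + three(1) + deer(1) = 3

3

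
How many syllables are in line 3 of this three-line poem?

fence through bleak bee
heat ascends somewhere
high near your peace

Line 3: high(1) + near(1) + your(1) + peace(1) = 4

4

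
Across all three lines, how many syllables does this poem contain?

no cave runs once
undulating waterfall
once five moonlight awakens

Line 1: "no cave runs once": 1+1+1+1 = 4
Line 2: "undulating waterfall": 4+3 = 7
Line 3: "once five moonlight awakens": 1+1+2+3 = 7
Total: 4 + 7 + 7 = 18

18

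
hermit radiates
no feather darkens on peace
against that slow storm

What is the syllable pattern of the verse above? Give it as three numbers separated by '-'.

Line 1: "hermit radiates": 2+3 = 5
Line 2: "no feather darkens on peace": 1+2+2+1+1 = 7
Line 3: "against that slow storm": 2+1+1+1 = 5

5-7-5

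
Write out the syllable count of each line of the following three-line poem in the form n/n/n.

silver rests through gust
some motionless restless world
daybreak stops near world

Line 1: silver (2), rests (1), through (1), gust (1) → 5
Line 2: some (1), motionless (3), restless (2), world (1) → 7
Line 3: daybreak (2), stops (1), near (1), world (1) → 5

5/7/5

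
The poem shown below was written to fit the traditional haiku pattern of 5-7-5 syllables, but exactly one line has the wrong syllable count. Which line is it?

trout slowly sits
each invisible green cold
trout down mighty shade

Line 1: trout(1) + slowly(2) + sits(1) = 4 (expected 5)
Line 2: each(1) + invisible(4) + green(1) + cold(1) = 7 ✓
Line 3: trout(1) + down(1) + mighty(2) + shade(1) = 5 ✓

Line 1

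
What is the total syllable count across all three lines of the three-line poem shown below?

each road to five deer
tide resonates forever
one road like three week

17

Line 1: each(1) + road(1) + to(1) + five(1) + deer(1) = 5
Line 2: tide(1) + resonates(3) + forever(3) = 7
Line 3: one(1) + road(1) + like(1) + three(1) + week(1) = 5
Total: 5 + 7 + 5 = 17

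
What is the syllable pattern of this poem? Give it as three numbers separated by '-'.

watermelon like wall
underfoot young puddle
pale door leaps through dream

Line 1: watermelon(4) + like(1) + wall(1) = 6
Line 2: underfoot(3) + young(1) + puddle(2) = 6
Line 3: pale(1) + door(1) + leaps(1) + through(1) + dream(1) = 5

6-6-5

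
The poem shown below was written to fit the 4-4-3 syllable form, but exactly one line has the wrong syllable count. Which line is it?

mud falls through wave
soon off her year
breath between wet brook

Line 1: mud(1) + falls(1) + through(1) + wave(1) = 4 ✓
Line 2: soon(1) + off(1) + her(1) + year(1) = 4 ✓
Line 3: breath(1) + between(2) + wet(1) + brook(1) = 5 (expected 3)

Line 3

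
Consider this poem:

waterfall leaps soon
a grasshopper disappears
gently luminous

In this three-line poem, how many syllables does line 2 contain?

Line 2: a (1), grasshopper (3), disappears (3) → 7

7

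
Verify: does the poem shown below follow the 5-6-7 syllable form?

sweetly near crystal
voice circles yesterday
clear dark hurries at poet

Line 1: "sweetly near crystal": 2+1+2 = 5 ✓
Line 2: "voice circles yesterday": 1+2+3 = 6 ✓
Line 3: "clear dark hurries at poet": 1+1+2+1+2 = 7 ✓

Yes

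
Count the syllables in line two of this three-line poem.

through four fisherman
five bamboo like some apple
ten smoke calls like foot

Line two: "five bamboo like some apple": 1+2+1+1+2 = 7

7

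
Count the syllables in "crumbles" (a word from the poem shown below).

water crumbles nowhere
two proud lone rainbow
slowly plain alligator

2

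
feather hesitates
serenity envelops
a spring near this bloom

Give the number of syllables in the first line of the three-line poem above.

The first line: feather (2), hesitates (3) → 5

5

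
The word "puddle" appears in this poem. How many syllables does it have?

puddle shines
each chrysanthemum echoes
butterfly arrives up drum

2

"puddle" has 2 syllables.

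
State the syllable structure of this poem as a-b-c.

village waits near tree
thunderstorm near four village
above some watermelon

5-7-7

Line 1: village(2) + waits(1) + near(1) + tree(1) = 5
Line 2: thunderstorm(3) + near(1) + four(1) + village(2) = 7
Line 3: above(2) + some(1) + watermelon(4) = 7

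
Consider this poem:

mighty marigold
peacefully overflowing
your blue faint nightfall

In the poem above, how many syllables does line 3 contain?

5

Line 3: "your blue faint nightfall": 1+1+1+2 = 5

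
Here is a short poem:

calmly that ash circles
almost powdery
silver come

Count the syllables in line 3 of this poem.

Line 3: silver(2) + come(1) = 3

3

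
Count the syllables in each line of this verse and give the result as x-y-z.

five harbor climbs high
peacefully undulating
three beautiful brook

Line 1: five (1), harbor (2), climbs (1), high (1) → 5
Line 2: peacefully (3), undulating (4) → 7
Line 3: three (1), beautiful (3), brook (1) → 5

5-7-5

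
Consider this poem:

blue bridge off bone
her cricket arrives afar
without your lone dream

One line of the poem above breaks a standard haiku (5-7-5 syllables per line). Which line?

The first line

Line 1: blue (1), bridge (1), off (1), bone (1) → 4 (expected 5)
Line 2: her (1), cricket (2), arrives (2), afar (2) → 7 ✓
Line 3: without (2), your (1), lone (1), dream (1) → 5 ✓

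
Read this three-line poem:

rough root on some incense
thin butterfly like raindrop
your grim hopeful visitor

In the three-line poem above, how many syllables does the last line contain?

The last line: "your grim hopeful visitor": 1+1+2+3 = 7

7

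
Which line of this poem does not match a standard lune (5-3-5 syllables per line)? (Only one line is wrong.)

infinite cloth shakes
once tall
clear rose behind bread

Line 1: "infinite cloth shakes": 3+1+1 = 5 ✓
Line 2: "once tall": 1+1 = 2 (expected 3)
Line 3: "clear rose behind bread": 1+1+2+1 = 5 ✓

Line 2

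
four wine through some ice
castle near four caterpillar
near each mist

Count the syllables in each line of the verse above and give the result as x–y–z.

5–8–3

Line 1: four (1), wine (1), through (1), some (1), ice (1) → 5
Line 2: castle (2), near (1), four (1), caterpillar (4) → 8
Line 3: near (1), each (1), mist (1) → 3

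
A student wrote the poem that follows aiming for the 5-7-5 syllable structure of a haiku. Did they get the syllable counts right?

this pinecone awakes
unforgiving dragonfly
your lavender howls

Yes

Line 1: this(1) + pinecone(2) + awakes(2) = 5 ✓
Line 2: unforgiving(4) + dragonfly(3) = 7 ✓
Line 3: your(1) + lavender(3) + howls(1) = 5 ✓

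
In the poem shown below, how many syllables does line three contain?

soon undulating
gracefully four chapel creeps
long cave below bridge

Line three: long (1), cave (1), below (2), bridge (1) → 5

5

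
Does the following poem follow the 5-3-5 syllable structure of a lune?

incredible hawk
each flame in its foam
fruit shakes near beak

Line 1: incredible (4), hawk (1) → 5 ✓
Line 2: each (1), flame (1), in (1), its (1), foam (1) → 5 (expected 3)
Line 3: fruit (1), shakes (1), near (1), beak (1) → 4 (expected 5)

No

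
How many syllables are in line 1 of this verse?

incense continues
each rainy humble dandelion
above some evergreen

Line 1: incense(2) + continues(3) = 5

5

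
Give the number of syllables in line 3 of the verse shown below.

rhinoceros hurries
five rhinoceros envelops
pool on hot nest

Line 3: pool(1) + on(1) + hot(1) + nest(1) = 4

4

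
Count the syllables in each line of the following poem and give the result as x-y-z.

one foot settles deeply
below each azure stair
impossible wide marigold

Line 1: one (1), foot (1), settles (2), deeply (2) → 6
Line 2: below (2), each (1), azure (2), stair (1) → 6
Line 3: impossible (4), wide (1), marigold (3) → 8

6-6-8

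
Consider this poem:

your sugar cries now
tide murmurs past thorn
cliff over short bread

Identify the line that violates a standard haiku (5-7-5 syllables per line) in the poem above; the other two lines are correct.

The second line

Line 1: your (1), sugar (2), cries (1), now (1) → 5 ✓
Line 2: tide (1), murmurs (2), past (1), thorn (1) → 5 (expected 7)
Line 3: cliff (1), over (2), short (1), bread (1) → 5 ✓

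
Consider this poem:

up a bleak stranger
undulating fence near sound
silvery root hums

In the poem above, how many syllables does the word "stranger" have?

2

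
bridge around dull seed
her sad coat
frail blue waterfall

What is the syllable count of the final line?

The final line: "frail blue waterfall": 1+1+3 = 5

5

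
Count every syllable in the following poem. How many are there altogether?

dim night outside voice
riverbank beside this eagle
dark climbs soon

16

Line 1: dim(1) + night(1) + outside(2) + voice(1) = 5
Line 2: riverbank(3) + beside(2) + this(1) + eagle(2) = 8
Line 3: dark(1) + climbs(1) + soon(1) = 3
Total: 5 + 8 + 3 = 16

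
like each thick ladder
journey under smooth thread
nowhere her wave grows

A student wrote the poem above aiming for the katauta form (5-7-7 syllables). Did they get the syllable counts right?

Line 1: like(1) + each(1) + thick(1) + ladder(2) = 5 ✓
Line 2: journey(2) + under(2) + smooth(1) + thread(1) = 6 (expected 7)
Line 3: nowhere(2) + her(1) + wave(1) + grows(1) = 5 (expected 7)

No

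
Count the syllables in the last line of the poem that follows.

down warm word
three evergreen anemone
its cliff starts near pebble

6

The last line: its(1) + cliff(1) + starts(1) + near(1) + pebble(2) = 6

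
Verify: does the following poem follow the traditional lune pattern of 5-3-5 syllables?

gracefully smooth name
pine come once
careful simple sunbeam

No

Line 1: "gracefully smooth name": 3+1+1 = 5 ✓
Line 2: "pine come once": 1+1+1 = 3 ✓
Line 3: "careful simple sunbeam": 2+2+2 = 6 (expected 5)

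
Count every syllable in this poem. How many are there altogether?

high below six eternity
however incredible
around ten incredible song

Line 1: high (1), below (2), six (1), eternity (4) → 8
Line 2: however (3), incredible (4) → 7
Line 3: around (2), ten (1), incredible (4), song (1) → 8
Total: 8 + 7 + 8 = 23

23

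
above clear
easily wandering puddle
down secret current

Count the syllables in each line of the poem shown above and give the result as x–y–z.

Line 1: above (2), clear (1) → 3
Line 2: easily (3), wandering (3), puddle (2) → 8
Line 3: down (1), secret (2), current (2) → 5

3–8–5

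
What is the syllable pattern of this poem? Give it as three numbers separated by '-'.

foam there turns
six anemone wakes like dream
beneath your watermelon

Line 1: foam(1) + there(1) + turns(1) = 3
Line 2: six(1) + anemone(4) + wakes(1) + like(1) + dream(1) = 8
Line 3: beneath(2) + your(1) + watermelon(4) = 7

3-8-7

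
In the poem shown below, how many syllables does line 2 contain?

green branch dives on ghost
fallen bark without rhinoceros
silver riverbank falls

Line 2: fallen(2) + bark(1) + without(2) + rhinoceros(4) = 9

9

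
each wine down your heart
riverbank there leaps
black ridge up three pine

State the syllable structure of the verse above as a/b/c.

5/5/5

Line 1: "each wine down your heart": 1+1+1+1+1 = 5
Line 2: "riverbank there leaps": 3+1+1 = 5
Line 3: "black ridge up three pine": 1+1+1+1+1 = 5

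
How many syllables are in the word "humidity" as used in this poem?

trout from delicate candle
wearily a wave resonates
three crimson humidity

4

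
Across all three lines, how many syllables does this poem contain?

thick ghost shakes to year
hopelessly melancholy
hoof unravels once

Line 1: "thick ghost shakes to year": 1+1+1+1+1 = 5
Line 2: "hopelessly melancholy": 3+4 = 7
Line 3: "hoof unravels once": 1+3+1 = 5
Total: 5 + 7 + 5 = 17

17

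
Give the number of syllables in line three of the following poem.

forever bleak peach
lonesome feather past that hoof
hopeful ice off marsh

Line three: hopeful(2) + ice(1) + off(1) + marsh(1) = 5

5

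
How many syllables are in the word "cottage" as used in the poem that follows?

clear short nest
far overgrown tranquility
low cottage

2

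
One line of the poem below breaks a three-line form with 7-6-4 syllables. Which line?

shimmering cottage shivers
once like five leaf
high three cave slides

Line 2

Line 1: shimmering(3) + cottage(2) + shivers(2) = 7 ✓
Line 2: once(1) + like(1) + five(1) + leaf(1) = 4 (expected 6)
Line 3: high(1) + three(1) + cave(1) + slides(1) = 4 ✓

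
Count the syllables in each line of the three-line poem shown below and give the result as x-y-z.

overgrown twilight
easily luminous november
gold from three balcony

5-9-6

Line 1: overgrown (3), twilight (2) → 5
Line 2: easily (3), luminous (3), november (3) → 9
Line 3: gold (1), from (1), three (1), balcony (3) → 6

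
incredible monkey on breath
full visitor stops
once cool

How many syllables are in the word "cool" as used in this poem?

1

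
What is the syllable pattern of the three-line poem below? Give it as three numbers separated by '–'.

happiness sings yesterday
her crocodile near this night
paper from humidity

7–7–7

Line 1: happiness(3) + sings(1) + yesterday(3) = 7
Line 2: her(1) + crocodile(3) + near(1) + this(1) + night(1) = 7
Line 3: paper(2) + from(1) + humidity(4) = 7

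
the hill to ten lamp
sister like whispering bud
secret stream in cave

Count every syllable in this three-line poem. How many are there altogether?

17

Line 1: "the hill to ten lamp": 1+1+1+1+1 = 5
Line 2: "sister like whispering bud": 2+1+3+1 = 7
Line 3: "secret stream in cave": 2+1+1+1 = 5
Total: 5 + 7 + 5 = 17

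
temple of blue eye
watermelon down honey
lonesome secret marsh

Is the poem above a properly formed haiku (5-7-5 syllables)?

Line 1: temple (2), of (1), blue (1), eye (1) → 5 ✓
Line 2: watermelon (4), down (1), honey (2) → 7 ✓
Line 3: lonesome (2), secret (2), marsh (1) → 5 ✓

Yes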